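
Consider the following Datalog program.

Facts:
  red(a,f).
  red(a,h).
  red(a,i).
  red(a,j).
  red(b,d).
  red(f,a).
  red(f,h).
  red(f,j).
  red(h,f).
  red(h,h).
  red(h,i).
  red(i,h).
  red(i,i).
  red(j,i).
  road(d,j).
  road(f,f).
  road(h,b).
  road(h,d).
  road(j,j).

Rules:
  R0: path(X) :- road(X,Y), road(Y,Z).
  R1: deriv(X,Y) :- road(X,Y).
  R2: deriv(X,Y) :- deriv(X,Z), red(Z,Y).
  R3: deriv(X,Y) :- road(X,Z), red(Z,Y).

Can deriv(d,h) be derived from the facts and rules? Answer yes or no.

round 1: derive deriv(d,j) via R1 from road(d,j)
round 1: derive deriv(f,f) via R1 from road(f,f)
round 1: derive deriv(h,b) via R1 from road(h,b)
round 1: derive deriv(h,d) via R1 from road(h,d)
round 1: derive deriv(j,j) via R1 from road(j,j)
round 1: derive deriv(d,i) via R3 from road(d,j), red(j,i)
round 1: derive deriv(f,a) via R3 from road(f,f), red(f,a)
round 1: derive deriv(f,h) via R3 from road(f,f), red(f,h)
round 1: derive deriv(f,j) via R3 from road(f,f), red(f,j)
round 1: derive deriv(j,i) via R3 from road(j,j), red(j,i)
round 2: derive deriv(d,h) via R2 from deriv(d,i), red(i,h)
round 2: derive deriv(f,i) via R2 from deriv(f,a), red(a,i)
round 2: derive deriv(j,h) via R2 from deriv(j,i), red(i,h)
round 3: derive deriv(d,f) via R2 from deriv(d,h), red(h,f)
round 3: derive deriv(j,f) via R2 from deriv(j,h), red(h,f)
round 4: derive deriv(d,a) via R2 from deriv(d,f), red(f,a)
round 4: derive deriv(j,a) via R2 from deriv(j,f), red(f,a)

yes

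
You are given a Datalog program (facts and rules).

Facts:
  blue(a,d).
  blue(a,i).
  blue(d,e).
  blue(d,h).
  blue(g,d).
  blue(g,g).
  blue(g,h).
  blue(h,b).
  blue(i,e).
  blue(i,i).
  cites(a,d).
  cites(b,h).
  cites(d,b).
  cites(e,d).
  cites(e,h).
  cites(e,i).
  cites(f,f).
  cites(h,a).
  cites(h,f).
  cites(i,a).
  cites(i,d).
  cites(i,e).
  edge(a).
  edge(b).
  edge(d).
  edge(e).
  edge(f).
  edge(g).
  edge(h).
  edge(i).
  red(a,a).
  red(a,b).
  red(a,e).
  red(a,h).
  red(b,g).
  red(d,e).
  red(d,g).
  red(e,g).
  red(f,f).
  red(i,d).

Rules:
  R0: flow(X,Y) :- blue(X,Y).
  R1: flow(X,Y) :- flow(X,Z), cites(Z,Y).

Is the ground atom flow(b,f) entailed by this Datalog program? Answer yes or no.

round 1: derive flow(a,d) via R0 from blue(a,d)
round 1: derive flow(a,i) via R0 from blue(a,i)
round 1: derive flow(d,e) via R0 from blue(d,e)
round 1: derive flow(d,h) via R0 from blue(d,h)
round 1: derive flow(g,d) via R0 from blue(g,d)
round 1: derive flow(g,g) via R0 from blue(g,g)
round 1: derive flow(g,h) via R0 from blue(g,h)
round 1: derive flow(h,b) via R0 from blue(h,b)
round 1: derive flow(i,e) via R0 from blue(i,e)
round 1: derive flow(i,i) via R0 from blue(i,i)
round 2: derive flow(a,a) via R1 from flow(a,i), cites(i,a)
round 2: derive flow(a,b) via R1 from flow(a,d), cites(d,b)
round 2: derive flow(a,e) via R1 from flow(a,i), cites(i,e)
round 2: derive flow(d,a) via R1 from flow(d,h), cites(h,a)
round 2: derive flow(d,d) via R1 from flow(d,e), cites(e,d)
round 2: derive flow(d,f) via R1 from flow(d,h), cites(h,f)
round 2: derive flow(d,i) via R1 from flow(d,e), cites(e,i)
round 2: derive flow(g,a) via R1 from flow(g,h), cites(h,a)
round 2: derive flow(g,b) via R1 from flow(g,d), cites(d,b)
round 2: derive flow(g,f) via R1 from flow(g,h), cites(h,f)
round 2: derive flow(h,h) via R1 from flow(h,b), cites(b,h)
round 2: derive flow(i,a) via R1 from flow(i,i), cites(i,a)
round 2: derive flow(i,d) via R1 from flow(i,e), cites(e,d)
round 2: derive flow(i,h) via R1 from flow(i,e), cites(e,h)
round 3: derive flow(a,h) via R1 from flow(a,b), cites(b,h)
round 3: derive flow(d,b) via R1 from flow(d,d), cites(d,b)
round 3: derive flow(h,a) via R1 from flow(h,h), cites(h,a)
round 3: derive flow(h,f) via R1 from flow(h,h), cites(h,f)
round 3: derive flow(i,b) via R1 from flow(i,d), cites(d,b)
round 3: derive flow(i,f) via R1 from flow(i,h), cites(h,f)
round 4: derive flow(a,f) via R1 from flow(a,h), cites(h,f)
round 4: derive flow(h,d) via R1 from flow(h,a), cites(a,d)

no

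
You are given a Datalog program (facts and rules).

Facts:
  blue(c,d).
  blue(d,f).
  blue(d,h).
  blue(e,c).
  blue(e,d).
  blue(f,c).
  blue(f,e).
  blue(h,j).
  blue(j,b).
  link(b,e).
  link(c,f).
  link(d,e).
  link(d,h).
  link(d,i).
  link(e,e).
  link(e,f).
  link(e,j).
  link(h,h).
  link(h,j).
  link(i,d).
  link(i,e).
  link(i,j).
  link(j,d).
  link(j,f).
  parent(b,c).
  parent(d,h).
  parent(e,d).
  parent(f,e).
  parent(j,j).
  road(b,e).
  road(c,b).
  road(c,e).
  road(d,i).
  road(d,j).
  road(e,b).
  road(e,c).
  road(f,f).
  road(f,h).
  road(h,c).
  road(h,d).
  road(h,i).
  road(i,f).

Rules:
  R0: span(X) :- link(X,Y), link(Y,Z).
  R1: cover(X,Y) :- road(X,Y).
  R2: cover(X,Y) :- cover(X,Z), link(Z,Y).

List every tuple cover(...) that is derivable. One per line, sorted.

cover(b,d)
cover(b,e)
cover(b,f)
cover(b,h)
cover(b,i)
cover(b,j)
cover(c,b)
cover(c,d)
cover(c,e)
cover(c,f)
cover(c,h)
cover(c,i)
cover(c,j)
cover(d,d)
cover(d,e)
cover(d,f)
cover(d,h)
cover(d,i)
cover(d,j)
cover(e,b)
cover(e,c)
cover(e,d)
cover(e,e)
cover(e,f)
cover(e,h)
cover(e,i)
cover(e,j)
cover(f,d)
cover(f,e)
cover(f,f)
cover(f,h)
cover(f,i)
cover(f,j)
cover(h,c)
cover(h,d)
cover(h,e)
cover(h,f)
cover(h,h)
cover(h,i)
cover(h,j)
cover(i,f)

round 1: derive cover(b,e) via R1 from road(b,e)
round 1: derive cover(c,b) via R1 from road(c,b)
round 1: derive cover(c,e) via R1 from road(c,e)
round 1: derive cover(d,i) via R1 from road(d,i)
round 1: derive cover(d,j) via R1 from road(d,j)
round 1: derive cover(e,b) via R1 from road(e,b)
round 1: derive cover(e,c) via R1 from road(e,c)
round 1: derive cover(f,f) via R1 from road(f,f)
round 1: derive cover(f,h) via R1 from road(f,h)
round 1: derive cover(h,c) via R1 from road(h,c)
round 1: derive cover(h,d) via R1 from road(h,d)
round 1: derive cover(h,i) via R1 from road(h,i)
round 1: derive cover(i,f) via R1 from road(i,f)
round 2: derive cover(b,f) via R2 from cover(b,e), link(e,f)
round 2: derive cover(b,j) via R2 from cover(b,e), link(e,j)
round 2: derive cover(c,f) via R2 from cover(c,e), link(e,f)
round 2: derive cover(c,j) via R2 from cover(c,e), link(e,j)
round 2: derive cover(d,d) via R2 from cover(d,i), link(i,d)
round 2: derive cover(d,e) via R2 from cover(d,i), link(i,e)
round 2: derive cover(d,f) via R2 from cover(d,j), link(j,f)
round 2: derive cover(e,e) via R2 from cover(e,b), link(b,e)
round 2: derive cover(e,f) via R2 from cover(e,c), link(c,f)
round 2: derive cover(f,j) via R2 from cover(f,h), link(h,j)
round 2: derive cover(h,e) via R2 from cover(h,d), link(d,e)
round 2: derive cover(h,f) via R2 from cover(h,c), link(c,f)
round 2: derive cover(h,h) via R2 from cover(h,d), link(d,h)
round 2: derive cover(h,j) via R2 from cover(h,i), link(i,j)
round 3: derive cover(b,d) via R2 from cover(b,j), link(j,d)
round 3: derive cover(c,d) via R2 from cover(c,j), link(j,d)
round 3: derive cover(d,h) via R2 from cover(d,d), link(d,h)
round 3: derive cover(e,j) via R2 from cover(e,e), link(e,j)
round 3: derive cover(f,d) via R2 from cover(f,j), link(j,d)
round 4: derive cover(b,h) via R2 from cover(b,d), link(d,h)
round 4: derive cover(b,i) via R2 from cover(b,d), link(d,i)
round 4: derive cover(c,h) via R2 from cover(c,d), link(d,h)
round 4: derive cover(c,i) via R2 from cover(c,d), link(d,i)
round 4: derive cover(e,d) via R2 from cover(e,j), link(j,d)
round 4: derive cover(f,e) via R2 from cover(f,d), link(d,e)
round 4: derive cover(f,i) via R2 from cover(f,d), link(d,i)
round 5: derive cover(e,h) via R2 from cover(e,d), link(d,h)
round 5: derive cover(e,i) via R2 from cover(e,d), link(d,i)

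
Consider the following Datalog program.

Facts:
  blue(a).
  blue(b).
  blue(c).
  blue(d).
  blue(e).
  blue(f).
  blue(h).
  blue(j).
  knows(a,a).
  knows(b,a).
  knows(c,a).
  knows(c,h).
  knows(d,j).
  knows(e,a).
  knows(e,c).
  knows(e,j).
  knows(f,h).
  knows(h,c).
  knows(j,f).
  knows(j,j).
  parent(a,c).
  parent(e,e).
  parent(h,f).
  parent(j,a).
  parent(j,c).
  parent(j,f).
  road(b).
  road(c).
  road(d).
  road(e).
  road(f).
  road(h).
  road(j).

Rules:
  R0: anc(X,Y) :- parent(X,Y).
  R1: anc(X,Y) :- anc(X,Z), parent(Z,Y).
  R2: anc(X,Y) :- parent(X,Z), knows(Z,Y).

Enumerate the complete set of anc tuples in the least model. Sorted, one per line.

round 1: derive anc(a,c) via R0 from parent(a,c)
round 1: derive anc(e,e) via R0 from parent(e,e)
round 1: derive anc(h,f) via R0 from parent(h,f)
round 1: derive anc(j,a) via R0 from parent(j,a)
round 1: derive anc(j,c) via R0 from parent(j,c)
round 1: derive anc(j,f) via R0 from parent(j,f)
round 1: derive anc(a,a) via R2 from parent(a,c), knows(c,a)
round 1: derive anc(a,h) via R2 from parent(a,c), knows(c,h)
round 1: derive anc(e,a) via R2 from parent(e,e), knows(e,a)
round 1: derive anc(e,c) via R2 from parent(e,e), knows(e,c)
round 1: derive anc(e,j) via R2 from parent(e,e), knows(e,j)
round 1: derive anc(h,h) via R2 from parent(h,f), knows(f,h)
round 1: derive anc(j,h) via R2 from parent(j,c), knows(c,h)
round 2: derive anc(a,f) via R1 from anc(a,h), parent(h,f)
round 2: derive anc(e,f) via R1 from anc(e,j), parent(j,f)

anc(a,a)
anc(a,c)
anc(a,f)
anc(a,h)
anc(e,a)
anc(e,c)
anc(e,e)
anc(e,f)
anc(e,j)
anc(h,f)
anc(h,h)
anc(j,a)
anc(j,c)
anc(j,f)
anc(j,h)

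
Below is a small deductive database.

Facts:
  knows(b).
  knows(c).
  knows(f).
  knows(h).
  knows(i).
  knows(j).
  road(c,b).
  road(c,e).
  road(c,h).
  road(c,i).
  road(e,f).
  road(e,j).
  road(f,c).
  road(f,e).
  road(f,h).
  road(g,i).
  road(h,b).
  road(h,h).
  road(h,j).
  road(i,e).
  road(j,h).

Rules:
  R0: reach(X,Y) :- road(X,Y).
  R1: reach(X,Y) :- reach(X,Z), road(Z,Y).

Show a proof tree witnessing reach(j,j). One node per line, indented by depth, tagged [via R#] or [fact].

round 1: derive reach(c,b) via R0 from road(c,b)
round 1: derive reach(c,e) via R0 from road(c,e)
round 1: derive reach(c,h) via R0 from road(c,h)
round 1: derive reach(c,i) via R0 from road(c,i)
round 1: derive reach(e,f) via R0 from road(e,f)
round 1: derive reach(e,j) via R0 from road(e,j)
round 1: derive reach(f,c) via R0 from road(f,c)
round 1: derive reach(f,e) via R0 from road(f,e)
round 1: derive reach(f,h) via R0 from road(f,h)
round 1: derive reach(g,i) via R0 from road(g,i)
round 1: derive reach(h,b) via R0 from road(h,b)
round 1: derive reach(h,h) via R0 from road(h,h)
round 1: derive reach(h,j) via R0 from road(h,j)
round 1: derive reach(i,e) via R0 from road(i,e)
round 1: derive reach(j,h) via R0 from road(j,h)
round 2: derive reach(c,f) via R1 from reach(c,e), road(e,f)
round 2: derive reach(c,j) via R1 from reach(c,e), road(e,j)
round 2: derive reach(e,c) via R1 from reach(e,f), road(f,c)
round 2: derive reach(e,e) via R1 from reach(e,f), road(f,e)
round 2: derive reach(e,h) via R1 from reach(e,f), road(f,h)
round 2: derive reach(f,b) via R1 from reach(f,c), road(c,b)
round 2: derive reach(f,f) via R1 from reach(f,e), road(e,f)
round 2: derive reach(f,i) via R1 from reach(f,c), road(c,i)
round 2: derive reach(f,j) via R1 from reach(f,e), road(e,j)
round 2: derive reach(g,e) via R1 from reach(g,i), road(i,e)
round 2: derive reach(i,f) via R1 from reach(i,e), road(e,f)
round 2: derive reach(i,j) via R1 from reach(i,e), road(e,j)
round 2: derive reach(j,b) via R1 from reach(j,h), road(h,b)
round 2: derive reach(j,j) via R1 from reach(j,h), road(h,j)
round 3: derive reach(c,c) via R1 from reach(c,f), road(f,c)
round 3: derive reach(e,b) via R1 from reach(e,c), road(c,b)
round 3: derive reach(e,i) via R1 from reach(e,c), road(c,i)
round 3: derive reach(g,f) via R1 from reach(g,e), road(e,f)
round 3: derive reach(g,j) via R1 from reach(g,e), road(e,j)
round 3: derive reach(i,c) via R1 from reach(i,f), road(f,c)
round 3: derive reach(i,h) via R1 from reach(i,f), road(f,h)
round 4: derive reach(g,c) via R1 from reach(g,f), road(f,c)
round 4: derive reach(g,h) via R1 from reach(g,f), road(f,h)
round 4: derive reach(i,b) via R1 from reach(i,c), road(c,b)
round 4: derive reach(i,i) via R1 from reach(i,c), road(c,i)
round 5: derive reach(g,b) via R1 from reach(g,c), road(c,b)

reach(j,j)  [via R1]
  reach(j,h)  [via R0]
    road(j,h)  [fact]
  road(h,j)  [fact]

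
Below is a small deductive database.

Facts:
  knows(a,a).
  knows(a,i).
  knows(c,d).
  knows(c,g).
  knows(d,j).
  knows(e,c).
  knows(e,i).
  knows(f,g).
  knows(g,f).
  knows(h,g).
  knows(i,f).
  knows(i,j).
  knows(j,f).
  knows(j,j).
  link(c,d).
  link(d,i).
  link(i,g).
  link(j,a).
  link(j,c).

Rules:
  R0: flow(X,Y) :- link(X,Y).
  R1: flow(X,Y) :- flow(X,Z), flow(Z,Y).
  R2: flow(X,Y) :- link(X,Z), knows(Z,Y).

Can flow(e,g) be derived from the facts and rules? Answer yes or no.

round 1: derive flow(c,d) via R0 from link(c,d)
round 1: derive flow(d,i) via R0 from link(d,i)
round 1: derive flow(i,g) via R0 from link(i,g)
round 1: derive flow(j,a) via R0 from link(j,a)
round 1: derive flow(j,c) via R0 from link(j,c)
round 1: derive flow(c,j) via R2 from link(c,d), knows(d,j)
round 1: derive flow(d,f) via R2 from link(d,i), knows(i,f)
round 1: derive flow(d,j) via R2 from link(d,i), knows(i,j)
round 1: derive flow(i,f) via R2 from link(i,g), knows(g,f)
round 1: derive flow(j,d) via R2 from link(j,c), knows(c,d)
round 1: derive flow(j,g) via R2 from link(j,c), knows(c,g)
round 1: derive flow(j,i) via R2 from link(j,a), knows(a,i)
round 2: derive flow(c,a) via R1 from flow(c,j), flow(j,a)
round 2: derive flow(c,c) via R1 from flow(c,j), flow(j,c)
round 2: derive flow(c,f) via R1 from flow(c,d), flow(d,f)
round 2: derive flow(c,g) via R1 from flow(c,j), flow(j,g)
round 2: derive flow(c,i) via R1 from flow(c,d), flow(d,i)
round 2: derive flow(d,a) via R1 from flow(d,j), flow(j,a)
round 2: derive flow(d,c) via R1 from flow(d,j), flow(j,c)
round 2: derive flow(d,d) via R1 from flow(d,j), flow(j,d)
round 2: derive flow(d,g) via R1 from flow(d,i), flow(i,g)
round 2: derive flow(j,f) via R1 from flow(j,d), flow(d,f)
round 2: derive flow(j,j) via R1 from flow(j,c), flow(c,j)

no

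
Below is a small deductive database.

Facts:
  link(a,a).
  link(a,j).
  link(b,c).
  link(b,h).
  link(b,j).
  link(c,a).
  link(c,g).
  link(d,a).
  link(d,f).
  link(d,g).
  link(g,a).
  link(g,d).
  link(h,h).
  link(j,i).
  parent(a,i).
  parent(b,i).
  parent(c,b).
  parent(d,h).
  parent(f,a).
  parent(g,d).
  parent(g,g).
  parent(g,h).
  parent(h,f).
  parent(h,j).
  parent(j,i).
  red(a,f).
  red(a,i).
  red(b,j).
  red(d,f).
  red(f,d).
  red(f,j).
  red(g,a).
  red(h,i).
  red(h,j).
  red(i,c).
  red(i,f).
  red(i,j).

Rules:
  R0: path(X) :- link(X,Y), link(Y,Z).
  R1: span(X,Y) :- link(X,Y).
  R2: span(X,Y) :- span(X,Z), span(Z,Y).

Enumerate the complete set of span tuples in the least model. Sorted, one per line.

round 1: derive span(a,a) via R1 from link(a,a)
round 1: derive span(a,j) via R1 from link(a,j)
round 1: derive span(b,c) via R1 from link(b,c)
round 1: derive span(b,h) via R1 from link(b,h)
round 1: derive span(b,j) via R1 from link(b,j)
round 1: derive span(c,a) via R1 from link(c,a)
round 1: derive span(c,g) via R1 from link(c,g)
round 1: derive span(d,a) via R1 from link(d,a)
round 1: derive span(d,f) via R1 from link(d,f)
round 1: derive span(d,g) via R1 from link(d,g)
round 1: derive span(g,a) via R1 from link(g,a)
round 1: derive span(g,d) via R1 from link(g,d)
round 1: derive span(h,h) via R1 from link(h,h)
round 1: derive span(j,i) via R1 from link(j,i)
round 2: derive span(a,i) via R2 from span(a,j), span(j,i)
round 2: derive span(b,a) via R2 from span(b,c), span(c,a)
round 2: derive span(b,g) via R2 from span(b,c), span(c,g)
round 2: derive span(b,i) via R2 from span(b,j), span(j,i)
round 2: derive span(c,d) via R2 from span(c,g), span(g,d)
round 2: derive span(c,j) via R2 from span(c,a), span(a,j)
round 2: derive span(d,d) via R2 from span(d,g), span(g,d)
round 2: derive span(d,j) via R2 from span(d,a), span(a,j)
round 2: derive span(g,f) via R2 from span(g,d), span(d,f)
round 2: derive span(g,g) via R2 from span(g,d), span(d,g)
round 2: derive span(g,j) via R2 from span(g,a), span(a,j)
round 3: derive span(b,d) via R2 from span(b,c), span(c,d)
round 3: derive span(b,f) via R2 from span(b,g), span(g,f)
round 3: derive span(c,f) via R2 from span(c,d), span(d,f)
round 3: derive span(c,i) via R2 from span(c,a), span(a,i)
round 3: derive span(d,i) via R2 from span(d,a), span(a,i)
round 3: derive span(g,i) via R2 from span(g,a), span(a,i)

span(a,a)
span(a,i)
span(a,j)
span(b,a)
span(b,c)
span(b,d)
span(b,f)
span(b,g)
span(b,h)
span(b,i)
span(b,j)
span(c,a)
span(c,d)
span(c,f)
span(c,g)
span(c,i)
span(c,j)
span(d,a)
span(d,d)
span(d,f)
span(d,g)
span(d,i)
span(d,j)
span(g,a)
span(g,d)
span(g,f)
span(g,g)
span(g,i)
span(g,j)
span(h,h)
span(j,i)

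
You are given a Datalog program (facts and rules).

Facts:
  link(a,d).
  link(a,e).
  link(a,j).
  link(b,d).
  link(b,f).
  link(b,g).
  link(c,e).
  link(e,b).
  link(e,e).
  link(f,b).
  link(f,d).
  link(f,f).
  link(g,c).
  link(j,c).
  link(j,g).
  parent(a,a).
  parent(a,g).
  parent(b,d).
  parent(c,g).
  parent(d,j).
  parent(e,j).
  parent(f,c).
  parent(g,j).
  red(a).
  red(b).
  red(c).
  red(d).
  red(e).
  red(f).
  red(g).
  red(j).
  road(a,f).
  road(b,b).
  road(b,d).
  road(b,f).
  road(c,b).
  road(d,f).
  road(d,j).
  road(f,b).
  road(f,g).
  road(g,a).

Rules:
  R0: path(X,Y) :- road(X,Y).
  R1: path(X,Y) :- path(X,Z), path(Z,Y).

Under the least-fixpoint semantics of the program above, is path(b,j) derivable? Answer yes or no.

yes

round 1: derive path(a,f) via R0 from road(a,f)
round 1: derive path(b,b) via R0 from road(b,b)
round 1: derive path(b,d) via R0 from road(b,d)
round 1: derive path(b,f) via R0 from road(b,f)
round 1: derive path(c,b) via R0 from road(c,b)
round 1: derive path(d,f) via R0 from road(d,f)
round 1: derive path(d,j) via R0 from road(d,j)
round 1: derive path(f,b) via R0 from road(f,b)
round 1: derive path(f,g) via R0 from road(f,g)
round 1: derive path(g,a) via R0 from road(g,a)
round 2: derive path(a,b) via R1 from path(a,f), path(f,b)
round 2: derive path(a,g) via R1 from path(a,f), path(f,g)
round 2: derive path(b,g) via R1 from path(b,f), path(f,g)
round 2: derive path(b,j) via R1 from path(b,d), path(d,j)
round 2: derive path(c,d) via R1 from path(c,b), path(b,d)
round 2: derive path(c,f) via R1 from path(c,b), path(b,f)
round 2: derive path(d,b) via R1 from path(d,f), path(f,b)
round 2: derive path(d,g) via R1 from path(d,f), path(f,g)
round 2: derive path(f,a) via R1 from path(f,g), path(g,a)
round 2: derive path(f,d) via R1 from path(f,b), path(b,d)
round 2: derive path(f,f) via R1 from path(f,b), path(b,f)
round 2: derive path(g,f) via R1 from path(g,a), path(a,f)
round 3: derive path(a,a) via R1 from path(a,f), path(f,a)
round 3: derive path(a,d) via R1 from path(a,b), path(b,d)
round 3: derive path(a,j) via R1 from path(a,b), path(b,j)
round 3: derive path(b,a) via R1 from path(b,f), path(f,a)
round 3: derive path(c,a) via R1 from path(c,f), path(f,a)
round 3: derive path(c,g) via R1 from path(c,b), path(b,g)
round 3: derive path(c,j) via R1 from path(c,b), path(b,j)
round 3: derive path(d,a) via R1 from path(d,f), path(f,a)
round 3: derive path(d,d) via R1 from path(d,b), path(b,d)
round 3: derive path(f,j) via R1 from path(f,b), path(b,j)
round 3: derive path(g,b) via R1 from path(g,a), path(a,b)
round 3: derive path(g,d) via R1 from path(g,f), path(f,d)
round 3: derive path(g,g) via R1 from path(g,a), path(a,g)
round 4: derive path(g,j) via R1 from path(g,a), path(a,j)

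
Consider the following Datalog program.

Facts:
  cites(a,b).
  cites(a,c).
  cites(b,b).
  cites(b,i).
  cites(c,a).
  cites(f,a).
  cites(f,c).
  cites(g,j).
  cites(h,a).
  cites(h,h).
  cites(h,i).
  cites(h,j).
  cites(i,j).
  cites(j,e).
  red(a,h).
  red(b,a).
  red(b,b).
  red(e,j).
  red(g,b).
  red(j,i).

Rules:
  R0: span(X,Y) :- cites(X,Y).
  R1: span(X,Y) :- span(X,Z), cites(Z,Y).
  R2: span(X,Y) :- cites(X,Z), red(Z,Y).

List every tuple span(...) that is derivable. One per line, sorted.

round 1: derive span(a,b) via R0 from cites(a,b)
round 1: derive span(a,c) via R0 from cites(a,c)
round 1: derive span(b,b) via R0 from cites(b,b)
round 1: derive span(b,i) via R0 from cites(b,i)
round 1: derive span(c,a) via R0 from cites(c,a)
round 1: derive span(f,a) via R0 from cites(f,a)
round 1: derive span(f,c) via R0 from cites(f,c)
round 1: derive span(g,j) via R0 from cites(g,j)
round 1: derive span(h,a) via R0 from cites(h,a)
round 1: derive span(h,h) via R0 from cites(h,h)
round 1: derive span(h,i) via R0 from cites(h,i)
round 1: derive span(h,j) via R0 from cites(h,j)
round 1: derive span(i,j) via R0 from cites(i,j)
round 1: derive span(j,e) via R0 from cites(j,e)
round 1: derive span(a,a) via R2 from cites(a,b), red(b,a)
round 1: derive span(b,a) via R2 from cites(b,b), red(b,a)
round 1: derive span(c,h) via R2 from cites(c,a), red(a,h)
round 1: derive span(f,h) via R2 from cites(f,a), red(a,h)
round 1: derive span(g,i) via R2 from cites(g,j), red(j,i)
round 1: derive span(i,i) via R2 from cites(i,j), red(j,i)
round 1: derive span(j,j) via R2 from cites(j,e), red(e,j)
round 2: derive span(a,i) via R1 from span(a,b), cites(b,i)
round 2: derive span(b,c) via R1 from span(b,a), cites(a,c)
round 2: derive span(b,j) via R1 from span(b,i), cites(i,j)
round 2: derive span(c,b) via R1 from span(c,a), cites(a,b)
round 2: derive span(c,c) via R1 from span(c,a), cites(a,c)
round 2: derive span(c,i) via R1 from span(c,h), cites(h,i)
round 2: derive span(c,j) via R1 from span(c,h), cites(h,j)
round 2: derive span(f,b) via R1 from span(f,a), cites(a,b)
round 2: derive span(f,i) via R1 from span(f,h), cites(h,i)
round 2: derive span(f,j) via R1 from span(f,h), cites(h,j)
round 2: derive span(g,e) via R1 from span(g,j), cites(j,e)
round 2: derive span(h,b) via R1 from span(h,a), cites(a,b)
round 2: derive span(h,c) via R1 from span(h,a), cites(a,c)
round 2: derive span(h,e) via R1 from span(h,j), cites(j,e)
round 2: derive span(i,e) via R1 from span(i,j), cites(j,e)
round 3: derive span(a,j) via R1 from span(a,i), cites(i,j)
round 3: derive span(b,e) via R1 from span(b,j), cites(j,e)
round 3: derive span(c,e) via R1 from span(c,j), cites(j,e)
round 3: derive span(f,e) via R1 from span(f,j), cites(j,e)
round 4: derive span(a,e) via R1 from span(a,j), cites(j,e)

span(a,a)
span(a,b)
span(a,c)
span(a,e)
span(a,i)
span(a,j)
span(b,a)
span(b,b)
span(b,c)
span(b,e)
span(b,i)
span(b,j)
span(c,a)
span(c,b)
span(c,c)
span(c,e)
span(c,h)
span(c,i)
span(c,j)
span(f,a)
span(f,b)
span(f,c)
span(f,e)
span(f,h)
span(f,i)
span(f,j)
span(g,e)
span(g,i)
span(g,j)
span(h,a)
span(h,b)
span(h,c)
span(h,e)
span(h,h)
span(h,i)
span(h,j)
span(i,e)
span(i,i)
span(i,j)
span(j,e)
span(j,j)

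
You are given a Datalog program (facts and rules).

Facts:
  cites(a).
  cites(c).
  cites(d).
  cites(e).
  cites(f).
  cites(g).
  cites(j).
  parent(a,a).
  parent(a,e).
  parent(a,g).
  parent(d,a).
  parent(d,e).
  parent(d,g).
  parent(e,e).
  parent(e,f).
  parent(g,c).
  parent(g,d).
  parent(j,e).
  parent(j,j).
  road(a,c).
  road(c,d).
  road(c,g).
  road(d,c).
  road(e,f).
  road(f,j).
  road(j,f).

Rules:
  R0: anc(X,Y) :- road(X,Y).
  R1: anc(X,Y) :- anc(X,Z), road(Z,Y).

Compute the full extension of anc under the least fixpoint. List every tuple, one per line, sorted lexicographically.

round 1: derive anc(a,c) via R0 from road(a,c)
round 1: derive anc(c,d) via R0 from road(c,d)
round 1: derive anc(c,g) via R0 from road(c,g)
round 1: derive anc(d,c) via R0 from road(d,c)
round 1: derive anc(e,f) via R0 from road(e,f)
round 1: derive anc(f,j) via R0 from road(f,j)
round 1: derive anc(j,f) via R0 from road(j,f)
round 2: derive anc(a,d) via R1 from anc(a,c), road(c,d)
round 2: derive anc(a,g) via R1 from anc(a,c), road(c,g)
round 2: derive anc(c,c) via R1 from anc(c,d), road(d,c)
round 2: derive anc(d,d) via R1 from anc(d,c), road(c,d)
round 2: derive anc(d,g) via R1 from anc(d,c), road(c,g)
round 2: derive anc(e,j) via R1 from anc(e,f), road(f,j)
round 2: derive anc(f,f) via R1 from anc(f,j), road(j,f)
round 2: derive anc(j,j) via R1 from anc(j,f), road(f,j)

anc(a,c)
anc(a,d)
anc(a,g)
anc(c,c)
anc(c,d)
anc(c,g)
anc(d,c)
anc(d,d)
anc(d,g)
anc(e,f)
anc(e,j)
anc(f,f)
anc(f,j)
anc(j,f)
anc(j,j)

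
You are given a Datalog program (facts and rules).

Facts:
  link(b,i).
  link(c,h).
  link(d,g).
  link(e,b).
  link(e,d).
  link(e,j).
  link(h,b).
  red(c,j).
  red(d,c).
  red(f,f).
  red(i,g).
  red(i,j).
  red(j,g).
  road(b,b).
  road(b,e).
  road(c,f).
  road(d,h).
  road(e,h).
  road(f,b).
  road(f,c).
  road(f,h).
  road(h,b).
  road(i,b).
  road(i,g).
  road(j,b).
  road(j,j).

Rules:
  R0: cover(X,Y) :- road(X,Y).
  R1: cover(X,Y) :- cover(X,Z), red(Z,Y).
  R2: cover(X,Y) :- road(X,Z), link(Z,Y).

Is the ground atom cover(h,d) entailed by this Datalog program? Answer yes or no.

no

round 1: derive cover(b,b) via R0 from road(b,b)
round 1: derive cover(b,e) via R0 from road(b,e)
round 1: derive cover(c,f) via R0 from road(c,f)
round 1: derive cover(d,h) via R0 from road(d,h)
round 1: derive cover(e,h) via R0 from road(e,h)
round 1: derive cover(f,b) via R0 from road(f,b)
round 1: derive cover(f,c) via R0 from road(f,c)
round 1: derive cover(f,h) via R0 from road(f,h)
round 1: derive cover(h,b) via R0 from road(h,b)
round 1: derive cover(i,b) via R0 from road(i,b)
round 1: derive cover(i,g) via R0 from road(i,g)
round 1: derive cover(j,b) via R0 from road(j,b)
round 1: derive cover(j,j) via R0 from road(j,j)
round 1: derive cover(b,d) via R2 from road(b,e), link(e,d)
round 1: derive cover(b,i) via R2 from road(b,b), link(b,i)
round 1: derive cover(b,j) via R2 from road(b,e), link(e,j)
round 1: derive cover(d,b) via R2 from road(d,h), link(h,b)
round 1: derive cover(e,b) via R2 from road(e,h), link(h,b)
round 1: derive cover(f,i) via R2 from road(f,b), link(b,i)
round 1: derive cover(h,i) via R2 from road(h,b), link(b,i)
round 1: derive cover(i,i) via R2 from road(i,b), link(b,i)
round 1: derive cover(j,i) via R2 from road(j,b), link(b,i)
round 2: derive cover(b,c) via R1 from cover(b,d), red(d,c)
round 2: derive cover(b,g) via R1 from cover(b,i), red(i,g)
round 2: derive cover(f,g) via R1 from cover(f,i), red(i,g)
round 2: derive cover(f,j) via R1 from cover(f,c), red(c,j)
round 2: derive cover(h,g) via R1 from cover(h,i), red(i,g)
round 2: derive cover(h,j) via R1 from cover(h,i), red(i,j)
round 2: derive cover(i,j) via R1 from cover(i,i), red(i,j)
round 2: derive cover(j,g) via R1 from cover(j,i), red(i,g)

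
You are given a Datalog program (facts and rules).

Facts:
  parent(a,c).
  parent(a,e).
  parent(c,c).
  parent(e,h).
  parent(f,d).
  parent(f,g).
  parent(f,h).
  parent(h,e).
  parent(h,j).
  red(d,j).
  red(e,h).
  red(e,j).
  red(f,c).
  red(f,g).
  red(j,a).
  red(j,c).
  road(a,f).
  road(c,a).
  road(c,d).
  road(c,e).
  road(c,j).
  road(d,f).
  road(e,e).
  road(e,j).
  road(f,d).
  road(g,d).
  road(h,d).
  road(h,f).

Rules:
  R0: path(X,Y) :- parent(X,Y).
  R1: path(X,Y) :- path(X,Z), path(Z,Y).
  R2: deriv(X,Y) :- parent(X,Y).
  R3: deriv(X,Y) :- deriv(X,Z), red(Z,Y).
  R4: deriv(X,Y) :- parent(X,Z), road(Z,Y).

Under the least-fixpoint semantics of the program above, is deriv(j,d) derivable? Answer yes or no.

round 1: derive deriv(a,c) via R2 from parent(a,c)
round 1: derive deriv(a,e) via R2 from parent(a,e)
round 1: derive deriv(c,c) via R2 from parent(c,c)
round 1: derive deriv(e,h) via R2 from parent(e,h)
round 1: derive deriv(f,d) via R2 from parent(f,d)
round 1: derive deriv(f,g) via R2 from parent(f,g)
round 1: derive deriv(f,h) via R2 from parent(f,h)
round 1: derive deriv(h,e) via R2 from parent(h,e)
round 1: derive deriv(h,j) via R2 from parent(h,j)
round 1: derive deriv(a,a) via R4 from parent(a,c), road(c,a)
round 1: derive deriv(a,d) via R4 from parent(a,c), road(c,d)
round 1: derive deriv(a,j) via R4 from parent(a,c), road(c,j)
round 1: derive deriv(c,a) via R4 from parent(c,c), road(c,a)
round 1: derive deriv(c,d) via R4 from parent(c,c), road(c,d)
round 1: derive deriv(c,e) via R4 from parent(c,c), road(c,e)
round 1: derive deriv(c,j) via R4 from parent(c,c), road(c,j)
round 1: derive deriv(e,d) via R4 from parent(e,h), road(h,d)
round 1: derive deriv(e,f) via R4 from parent(e,h), road(h,f)
round 1: derive deriv(f,f) via R4 from parent(f,d), road(d,f)
round 2: derive deriv(a,h) via R3 from deriv(a,e), red(e,h)
round 2: derive deriv(c,h) via R3 from deriv(c,e), red(e,h)
round 2: derive deriv(e,c) via R3 from deriv(e,f), red(f,c)
round 2: derive deriv(e,g) via R3 from deriv(e,f), red(f,g)
round 2: derive deriv(e,j) via R3 from deriv(e,d), red(d,j)
round 2: derive deriv(f,c) via R3 from deriv(f,f), red(f,c)
round 2: derive deriv(f,j) via R3 from deriv(f,d), red(d,j)
round 2: derive deriv(h,a) via R3 from deriv(h,j), red(j,a)
round 2: derive deriv(h,c) via R3 from deriv(h,j), red(j,c)
round 2: derive deriv(h,h) via R3 from deriv(h,e), red(e,h)
round 3: derive deriv(e,a) via R3 from deriv(e,j), red(j,a)
round 3: derive deriv(f,a) via R3 from deriv(f,j), red(j,a)

no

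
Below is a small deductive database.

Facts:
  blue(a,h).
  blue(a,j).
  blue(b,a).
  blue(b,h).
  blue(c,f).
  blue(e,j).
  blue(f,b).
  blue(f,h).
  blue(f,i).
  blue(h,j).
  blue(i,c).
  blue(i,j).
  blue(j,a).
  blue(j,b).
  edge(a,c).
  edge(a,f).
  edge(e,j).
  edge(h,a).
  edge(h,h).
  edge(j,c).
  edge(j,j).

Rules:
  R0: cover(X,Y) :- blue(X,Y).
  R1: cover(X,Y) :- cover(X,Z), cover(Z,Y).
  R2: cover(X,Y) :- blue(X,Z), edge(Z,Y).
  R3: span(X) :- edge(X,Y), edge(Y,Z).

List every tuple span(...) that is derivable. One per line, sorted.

span(e)
span(h)
span(j)

round 1: derive span(e) via R3 from edge(e,j), edge(j,c)
round 1: derive span(h) via R3 from edge(h,a), edge(a,c)
round 1: derive span(j) via R3 from edge(j,j), edge(j,c)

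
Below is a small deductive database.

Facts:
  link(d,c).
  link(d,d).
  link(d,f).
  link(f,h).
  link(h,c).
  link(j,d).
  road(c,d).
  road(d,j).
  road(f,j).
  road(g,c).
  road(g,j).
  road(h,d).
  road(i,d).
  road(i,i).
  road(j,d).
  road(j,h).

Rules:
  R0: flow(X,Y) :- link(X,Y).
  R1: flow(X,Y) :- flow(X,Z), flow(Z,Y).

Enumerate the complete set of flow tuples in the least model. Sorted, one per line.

flow(d,c)
flow(d,d)
flow(d,f)
flow(d,h)
flow(f,c)
flow(f,h)
flow(h,c)
flow(j,c)
flow(j,d)
flow(j,f)
flow(j,h)

round 1: derive flow(d,c) via R0 from link(d,c)
round 1: derive flow(d,d) via R0 from link(d,d)
round 1: derive flow(d,f) via R0 from link(d,f)
round 1: derive flow(f,h) via R0 from link(f,h)
round 1: derive flow(h,c) via R0 from link(h,c)
round 1: derive flow(j,d) via R0 from link(j,d)
round 2: derive flow(d,h) via R1 from flow(d,f), flow(f,h)
round 2: derive flow(f,c) via R1 from flow(f,h), flow(h,c)
round 2: derive flow(j,c) via R1 from flow(j,d), flow(d,c)
round 2: derive flow(j,f) via R1 from flow(j,d), flow(d,f)
round 3: derive flow(j,h) via R1 from flow(j,d), flow(d,h)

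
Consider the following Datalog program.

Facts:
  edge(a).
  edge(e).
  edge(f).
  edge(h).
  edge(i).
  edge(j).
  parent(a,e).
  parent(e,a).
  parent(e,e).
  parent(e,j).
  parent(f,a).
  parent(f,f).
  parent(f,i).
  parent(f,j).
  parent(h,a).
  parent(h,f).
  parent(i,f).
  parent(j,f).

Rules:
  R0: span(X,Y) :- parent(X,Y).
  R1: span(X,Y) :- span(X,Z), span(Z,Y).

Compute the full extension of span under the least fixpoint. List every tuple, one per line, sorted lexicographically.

span(a,a)
span(a,e)
span(a,f)
span(a,i)
span(a,j)
span(e,a)
span(e,e)
span(e,f)
span(e,i)
span(e,j)
span(f,a)
span(f,e)
span(f,f)
span(f,i)
span(f,j)
span(h,a)
span(h,e)
span(h,f)
span(h,i)
span(h,j)
span(i,a)
span(i,e)
span(i,f)
span(i,i)
span(i,j)
span(j,a)
span(j,e)
span(j,f)
span(j,i)
span(j,j)

round 1: derive span(a,e) via R0 from parent(a,e)
round 1: derive span(e,a) via R0 from parent(e,a)
round 1: derive span(e,e) via R0 from parent(e,e)
round 1: derive span(e,j) via R0 from parent(e,j)
round 1: derive span(f,a) via R0 from parent(f,a)
round 1: derive span(f,f) via R0 from parent(f,f)
round 1: derive span(f,i) via R0 from parent(f,i)
round 1: derive span(f,j) via R0 from parent(f,j)
round 1: derive span(h,a) via R0 from parent(h,a)
round 1: derive span(h,f) via R0 from parent(h,f)
round 1: derive span(i,f) via R0 from parent(i,f)
round 1: derive span(j,f) via R0 from parent(j,f)
round 2: derive span(a,a) via R1 from span(a,e), span(e,a)
round 2: derive span(a,j) via R1 from span(a,e), span(e,j)
round 2: derive span(e,f) via R1 from span(e,j), span(j,f)
round 2: derive span(f,e) via R1 from span(f,a), span(a,e)
round 2: derive span(h,e) via R1 from span(h,a), span(a,e)
round 2: derive span(h,i) via R1 from span(h,f), span(f,i)
round 2: derive span(h,j) via R1 from span(h,f), span(f,j)
round 2: derive span(i,a) via R1 from span(i,f), span(f,a)
round 2: derive span(i,i) via R1 from span(i,f), span(f,i)
round 2: derive span(i,j) via R1 from span(i,f), span(f,j)
round 2: derive span(j,a) via R1 from span(j,f), span(f,a)
round 2: derive span(j,i) via R1 from span(j,f), span(f,i)
round 2: derive span(j,j) via R1 from span(j,f), span(f,j)
round 3: derive span(a,f) via R1 from span(a,e), span(e,f)
round 3: derive span(a,i) via R1 from span(a,j), span(j,i)
round 3: derive span(e,i) via R1 from span(e,f), span(f,i)
round 3: derive span(i,e) via R1 from span(i,a), span(a,e)
round 3: derive span(j,e) via R1 from span(j,a), span(a,e)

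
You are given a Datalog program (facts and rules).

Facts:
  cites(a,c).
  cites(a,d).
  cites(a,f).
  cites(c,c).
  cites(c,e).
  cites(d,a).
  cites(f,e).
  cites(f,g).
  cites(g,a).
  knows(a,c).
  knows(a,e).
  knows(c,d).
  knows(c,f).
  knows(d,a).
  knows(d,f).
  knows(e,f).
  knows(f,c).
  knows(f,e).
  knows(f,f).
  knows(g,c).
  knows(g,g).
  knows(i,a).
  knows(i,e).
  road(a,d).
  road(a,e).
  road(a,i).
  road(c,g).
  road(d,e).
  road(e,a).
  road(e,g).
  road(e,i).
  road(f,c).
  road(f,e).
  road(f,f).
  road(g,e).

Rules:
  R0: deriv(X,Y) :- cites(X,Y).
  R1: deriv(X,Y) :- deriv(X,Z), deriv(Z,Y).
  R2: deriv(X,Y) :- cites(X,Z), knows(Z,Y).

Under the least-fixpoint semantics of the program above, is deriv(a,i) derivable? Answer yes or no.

no

round 1: derive deriv(a,c) via R0 from cites(a,c)
round 1: derive deriv(a,d) via R0 from cites(a,d)
round 1: derive deriv(a,f) via R0 from cites(a,f)
round 1: derive deriv(c,c) via R0 from cites(c,c)
round 1: derive deriv(c,e) via R0 from cites(c,e)
round 1: derive deriv(d,a) via R0 from cites(d,a)
round 1: derive deriv(f,e) via R0 from cites(f,e)
round 1: derive deriv(f,g) via R0 from cites(f,g)
round 1: derive deriv(g,a) via R0 from cites(g,a)
round 1: derive deriv(a,a) via R2 from cites(a,d), knows(d,a)
round 1: derive deriv(a,e) via R2 from cites(a,f), knows(f,e)
round 1: derive deriv(c,d) via R2 from cites(c,c), knows(c,d)
round 1: derive deriv(c,f) via R2 from cites(c,c), knows(c,f)
round 1: derive deriv(d,c) via R2 from cites(d,a), knows(a,c)
round 1: derive deriv(d,e) via R2 from cites(d,a), knows(a,e)
round 1: derive deriv(f,c) via R2 from cites(f,g), knows(g,c)
round 1: derive deriv(f,f) via R2 from cites(f,e), knows(e,f)
round 1: derive deriv(g,c) via R2 from cites(g,a), knows(a,c)
round 1: derive deriv(g,e) via R2 from cites(g,a), knows(a,e)
round 2: derive deriv(a,g) via R1 from deriv(a,f), deriv(f,g)
round 2: derive deriv(c,a) via R1 from deriv(c,d), deriv(d,a)
round 2: derive deriv(c,g) via R1 from deriv(c,f), deriv(f,g)
round 2: derive deriv(d,d) via R1 from deriv(d,a), deriv(a,d)
round 2: derive deriv(d,f) via R1 from deriv(d,a), deriv(a,f)
round 2: derive deriv(f,a) via R1 from deriv(f,g), deriv(g,a)
round 2: derive deriv(f,d) via R1 from deriv(f,c), deriv(c,d)
round 2: derive deriv(g,d) via R1 from deriv(g,a), deriv(a,d)
round 2: derive deriv(g,f) via R1 from deriv(g,a), deriv(a,f)
round 3: derive deriv(d,g) via R1 from deriv(d,a), deriv(a,g)
round 3: derive deriv(g,g) via R1 from deriv(g,a), deriv(a,g)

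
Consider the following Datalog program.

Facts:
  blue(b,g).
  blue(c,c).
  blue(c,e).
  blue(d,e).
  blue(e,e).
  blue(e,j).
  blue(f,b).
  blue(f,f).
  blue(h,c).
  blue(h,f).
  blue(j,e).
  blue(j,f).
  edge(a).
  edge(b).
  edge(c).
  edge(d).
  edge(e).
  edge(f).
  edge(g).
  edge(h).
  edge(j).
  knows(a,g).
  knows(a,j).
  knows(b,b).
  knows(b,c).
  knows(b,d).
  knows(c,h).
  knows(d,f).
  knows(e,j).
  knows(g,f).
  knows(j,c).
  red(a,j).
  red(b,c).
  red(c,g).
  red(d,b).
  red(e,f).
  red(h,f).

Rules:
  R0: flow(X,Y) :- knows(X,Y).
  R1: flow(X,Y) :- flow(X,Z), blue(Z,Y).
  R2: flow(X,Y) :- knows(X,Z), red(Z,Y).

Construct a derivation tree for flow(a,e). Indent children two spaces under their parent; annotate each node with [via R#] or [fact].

flow(a,e)  [via R1]
  flow(a,j)  [via R0]
    knows(a,j)  [fact]
  blue(j,e)  [fact]

round 1: derive flow(a,g) via R0 from knows(a,g)
round 1: derive flow(a,j) via R0 from knows(a,j)
round 1: derive flow(b,b) via R0 from knows(b,b)
round 1: derive flow(b,c) via R0 from knows(b,c)
round 1: derive flow(b,d) via R0 from knows(b,d)
round 1: derive flow(c,h) via R0 from knows(c,h)
round 1: derive flow(d,f) via R0 from knows(d,f)
round 1: derive flow(e,j) via R0 from knows(e,j)
round 1: derive flow(g,f) via R0 from knows(g,f)
round 1: derive flow(j,c) via R0 from knows(j,c)
round 1: derive flow(b,g) via R2 from knows(b,c), red(c,g)
round 1: derive flow(c,f) via R2 from knows(c,h), red(h,f)
round 1: derive flow(j,g) via R2 from knows(j,c), red(c,g)
round 2: derive flow(a,e) via R1 from flow(a,j), blue(j,e)
round 2: derive flow(a,f) via R1 from flow(a,j), blue(j,f)
round 2: derive flow(b,e) via R1 from flow(b,c), blue(c,e)
round 2: derive flow(c,b) via R1 from flow(c,f), blue(f,b)
round 2: derive flow(c,c) via R1 from flow(c,h), blue(h,c)
round 2: derive flow(d,b) via R1 from flow(d,f), blue(f,b)
round 2: derive flow(e,e) via R1 from flow(e,j), blue(j,e)
round 2: derive flow(e,f) via R1 from flow(e,j), blue(j,f)
round 2: derive flow(g,b) via R1 from flow(g,f), blue(f,b)
round 2: derive flow(j,e) via R1 from flow(j,c), blue(c,e)
round 3: derive flow(a,b) via R1 from flow(a,f), blue(f,b)
round 3: derive flow(b,j) via R1 from flow(b,e), blue(e,j)
round 3: derive flow(c,e) via R1 from flow(c,c), blue(c,e)
round 3: derive flow(c,g) via R1 from flow(c,b), blue(b,g)
round 3: derive flow(d,g) via R1 from flow(d,b), blue(b,g)
round 3: derive flow(e,b) via R1 from flow(e,f), blue(f,b)
round 3: derive flow(g,g) via R1 from flow(g,b), blue(b,g)
round 3: derive flow(j,j) via R1 from flow(j,e), blue(e,j)
round 4: derive flow(b,f) via R1 from flow(b,j), blue(j,f)
round 4: derive flow(c,j) via R1 from flow(c,e), blue(e,j)
round 4: derive flow(e,g) via R1 from flow(e,b), blue(b,g)
round 4: derive flow(j,f) via R1 from flow(j,j), blue(j,f)
round 5: derive flow(j,b) via R1 from flow(j,f), blue(f,b)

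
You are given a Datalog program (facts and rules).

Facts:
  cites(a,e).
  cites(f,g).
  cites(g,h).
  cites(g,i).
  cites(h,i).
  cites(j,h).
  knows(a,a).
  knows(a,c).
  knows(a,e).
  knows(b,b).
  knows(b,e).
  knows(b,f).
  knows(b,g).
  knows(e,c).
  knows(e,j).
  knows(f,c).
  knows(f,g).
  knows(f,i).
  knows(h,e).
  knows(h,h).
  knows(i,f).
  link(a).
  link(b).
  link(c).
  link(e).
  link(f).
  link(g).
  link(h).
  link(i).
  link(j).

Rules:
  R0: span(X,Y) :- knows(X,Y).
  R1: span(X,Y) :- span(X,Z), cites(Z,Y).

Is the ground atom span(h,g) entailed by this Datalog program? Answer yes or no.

round 1: derive span(a,a) via R0 from knows(a,a)
round 1: derive span(a,c) via R0 from knows(a,c)
round 1: derive span(a,e) via R0 from knows(a,e)
round 1: derive span(b,b) via R0 from knows(b,b)
round 1: derive span(b,e) via R0 from knows(b,e)
round 1: derive span(b,f) via R0 from knows(b,f)
round 1: derive span(b,g) via R0 from knows(b,g)
round 1: derive span(e,c) via R0 from knows(e,c)
round 1: derive span(e,j) via R0 from knows(e,j)
round 1: derive span(f,c) via R0 from knows(f,c)
round 1: derive span(f,g) via R0 from knows(f,g)
round 1: derive span(f,i) via R0 from knows(f,i)
round 1: derive span(h,e) via R0 from knows(h,e)
round 1: derive span(h,h) via R0 from knows(h,h)
round 1: derive span(i,f) via R0 from knows(i,f)
round 2: derive span(b,h) via R1 from span(b,g), cites(g,h)
round 2: derive span(b,i) via R1 from span(b,g), cites(g,i)
round 2: derive span(e,h) via R1 from span(e,j), cites(j,h)
round 2: derive span(f,h) via R1 from span(f,g), cites(g,h)
round 2: derive span(h,i) via R1 from span(h,h), cites(h,i)
round 2: derive span(i,g) via R1 from span(i,f), cites(f,g)
round 3: derive span(e,i) via R1 from span(e,h), cites(h,i)
round 3: derive span(i,h) via R1 from span(i,g), cites(g,h)
round 3: derive span(i,i) via R1 from span(i,g), cites(g,i)

no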